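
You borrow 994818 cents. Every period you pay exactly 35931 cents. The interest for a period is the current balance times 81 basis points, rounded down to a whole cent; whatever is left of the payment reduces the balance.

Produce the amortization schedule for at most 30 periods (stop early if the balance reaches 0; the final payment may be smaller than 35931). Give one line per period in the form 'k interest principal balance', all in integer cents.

1. interest=⌊994818·81/10000⌋=8058; principal=35931-8058=27873; balance=994818-27873=966945
2. interest=⌊966945·81/10000⌋=7832; principal=35931-7832=28099; balance=966945-28099=938846
3. interest=⌊938846·81/10000⌋=7604; principal=35931-7604=28327; balance=938846-28327=910519
4. interest=⌊910519·81/10000⌋=7375; principal=35931-7375=28556; balance=910519-28556=881963
5. interest=⌊881963·81/10000⌋=7143; principal=35931-7143=28788; balance=881963-28788=853175
6. interest=⌊853175·81/10000⌋=6910; principal=35931-6910=29021; balance=853175-29021=824154
7. interest=⌊824154·81/10000⌋=6675; principal=35931-6675=29256; balance=824154-29256=794898
8. interest=⌊794898·81/10000⌋=6438; principal=35931-6438=29493; balance=794898-29493=765405
9. interest=⌊765405·81/10000⌋=6199; principal=35931-6199=29732; balance=765405-29732=735673
10. interest=⌊735673·81/10000⌋=5958; principal=35931-5958=29973; balance=735673-29973=705700
11. interest=⌊705700·81/10000⌋=5716; principal=35931-5716=30215; balance=705700-30215=675485
12. interest=⌊675485·81/10000⌋=5471; principal=35931-5471=30460; balance=675485-30460=645025
13. interest=⌊645025·81/10000⌋=5224; principal=35931-5224=30707; balance=645025-30707=614318
14. interest=⌊614318·81/10000⌋=4975; principal=35931-4975=30956; balance=614318-30956=583362
15. interest=⌊583362·81/10000⌋=4725; principal=35931-4725=31206; balance=583362-31206=552156
16. interest=⌊552156·81/10000⌋=4472; principal=35931-4472=31459; balance=552156-31459=520697
17. interest=⌊520697·81/10000⌋=4217; principal=35931-4217=31714; balance=520697-31714=488983
18. interest=⌊488983·81/10000⌋=3960; principal=35931-3960=31971; balance=488983-31971=457012
19. interest=⌊457012·81/10000⌋=3701; principal=35931-3701=32230; balance=457012-32230=424782
20. interest=⌊424782·81/10000⌋=3440; principal=35931-3440=32491; balance=424782-32491=392291
21. interest=⌊392291·81/10000⌋=3177; principal=35931-3177=32754; balance=392291-32754=359537
22. interest=⌊359537·81/10000⌋=2912; principal=35931-2912=33019; balance=359537-33019=326518
23. interest=⌊326518·81/10000⌋=2644; principal=35931-2644=33287; balance=326518-33287=293231
24. interest=⌊293231·81/10000⌋=2375; principal=35931-2375=33556; balance=293231-33556=259675
25. interest=⌊259675·81/10000⌋=2103; principal=35931-2103=33828; balance=259675-33828=225847
26. interest=⌊225847·81/10000⌋=1829; principal=35931-1829=34102; balance=225847-34102=191745
27. interest=⌊191745·81/10000⌋=1553; principal=35931-1553=34378; balance=191745-34378=157367
28. interest=⌊157367·81/10000⌋=1274; principal=35931-1274=34657; balance=157367-34657=122710
29. interest=⌊122710·81/10000⌋=993; principal=35931-993=34938; balance=122710-34938=87772
30. interest=⌊87772·81/10000⌋=710; principal=35931-710=35221; balance=87772-35221=52551

1 8058 27873 966945
2 7832 28099 938846
3 7604 28327 910519
4 7375 28556 881963
5 7143 28788 853175
6 6910 29021 824154
7 6675 29256 794898
8 6438 29493 765405
9 6199 29732 735673
10 5958 29973 705700
11 5716 30215 675485
12 5471 30460 645025
13 5224 30707 614318
14 4975 30956 583362
15 4725 31206 552156
16 4472 31459 520697
17 4217 31714 488983
18 3960 31971 457012
19 3701 32230 424782
20 3440 32491 392291
21 3177 32754 359537
22 2912 33019 326518
23 2644 33287 293231
24 2375 33556 259675
25 2103 33828 225847
26 1829 34102 191745
27 1553 34378 157367
28 1274 34657 122710
29 993 34938 87772
30 710 35221 52551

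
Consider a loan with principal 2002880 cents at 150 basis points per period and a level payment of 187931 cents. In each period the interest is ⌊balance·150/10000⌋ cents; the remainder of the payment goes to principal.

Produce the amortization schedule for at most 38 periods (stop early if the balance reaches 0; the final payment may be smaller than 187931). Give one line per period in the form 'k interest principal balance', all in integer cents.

1. interest=⌊2002880·150/10000⌋=30043; principal=187931-30043=157888; balance=2002880-157888=1844992
2. interest=⌊1844992·150/10000⌋=27674; principal=187931-27674=160257; balance=1844992-160257=1684735
3. interest=⌊1684735·150/10000⌋=25271; principal=187931-25271=162660; balance=1684735-162660=1522075
4. interest=⌊1522075·150/10000⌋=22831; principal=187931-22831=165100; balance=1522075-165100=1356975
5. interest=⌊1356975·150/10000⌋=20354; principal=187931-20354=167577; balance=1356975-167577=1189398
6. interest=⌊1189398·150/10000⌋=17840; principal=187931-17840=170091; balance=1189398-170091=1019307
7. interest=⌊1019307·150/10000⌋=15289; principal=187931-15289=172642; balance=1019307-172642=846665
8. interest=⌊846665·150/10000⌋=12699; principal=187931-12699=175232; balance=846665-175232=671433
9. interest=⌊671433·150/10000⌋=10071; principal=187931-10071=177860; balance=671433-177860=493573
10. interest=⌊493573·150/10000⌋=7403; principal=187931-7403=180528; balance=493573-180528=313045
11. interest=⌊313045·150/10000⌋=4695; principal=187931-4695=183236; balance=313045-183236=129809
12. interest=⌊129809·150/10000⌋=1947; principal=min(187931-1947,129809)=129809; balance=129809-129809=0

1 30043 157888 1844992
2 27674 160257 1684735
3 25271 162660 1522075
4 22831 165100 1356975
5 20354 167577 1189398
6 17840 170091 1019307
7 15289 172642 846665
8 12699 175232 671433
9 10071 177860 493573
10 7403 180528 313045
11 4695 183236 129809
12 1947 129809 0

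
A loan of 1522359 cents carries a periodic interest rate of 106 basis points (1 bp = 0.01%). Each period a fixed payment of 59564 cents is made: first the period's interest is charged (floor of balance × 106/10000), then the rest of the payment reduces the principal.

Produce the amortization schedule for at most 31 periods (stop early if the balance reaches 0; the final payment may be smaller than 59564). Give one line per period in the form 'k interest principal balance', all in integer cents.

1 16137 43427 1478932
2 15676 43888 1435044
3 15211 44353 1390691
4 14741 44823 1345868
5 14266 45298 1300570
6 13786 45778 1254792
7 13300 46264 1208528
8 12810 46754 1161774
9 12314 47250 1114524
10 11813 47751 1066773
11 11307 48257 1018516
12 10796 48768 969748
13 10279 49285 920463
14 9756 49808 870655
15 9228 50336 820319
16 8695 50869 769450
17 8156 51408 718042
18 7611 51953 666089
19 7060 52504 613585
20 6504 53060 560525
21 5941 53623 506902
22 5373 54191 452711
23 4798 54766 397945
24 4218 55346 342599
25 3631 55933 286666
26 3038 56526 230140
27 2439 57125 173015
28 1833 57731 115284
29 1222 58342 56942
30 603 56942 0

1. interest=⌊1522359·106/10000⌋=16137; principal=59564-16137=43427; balance=1522359-43427=1478932
2. interest=⌊1478932·106/10000⌋=15676; principal=59564-15676=43888; balance=1478932-43888=1435044
3. interest=⌊1435044·106/10000⌋=15211; principal=59564-15211=44353; balance=1435044-44353=1390691
4. interest=⌊1390691·106/10000⌋=14741; principal=59564-14741=44823; balance=1390691-44823=1345868
5. interest=⌊1345868·106/10000⌋=14266; principal=59564-14266=45298; balance=1345868-45298=1300570
6. interest=⌊1300570·106/10000⌋=13786; principal=59564-13786=45778; balance=1300570-45778=1254792
7. interest=⌊1254792·106/10000⌋=13300; principal=59564-13300=46264; balance=1254792-46264=1208528
8. interest=⌊1208528·106/10000⌋=12810; principal=59564-12810=46754; balance=1208528-46754=1161774
9. interest=⌊1161774·106/10000⌋=12314; principal=59564-12314=47250; balance=1161774-47250=1114524
10. interest=⌊1114524·106/10000⌋=11813; principal=59564-11813=47751; balance=1114524-47751=1066773
11. interest=⌊1066773·106/10000⌋=11307; principal=59564-11307=48257; balance=1066773-48257=1018516
12. interest=⌊1018516·106/10000⌋=10796; principal=59564-10796=48768; balance=1018516-48768=969748
13. interest=⌊969748·106/10000⌋=10279; principal=59564-10279=49285; balance=969748-49285=920463
14. interest=⌊920463·106/10000⌋=9756; principal=59564-9756=49808; balance=920463-49808=870655
15. interest=⌊870655·106/10000⌋=9228; principal=59564-9228=50336; balance=870655-50336=820319
16. interest=⌊820319·106/10000⌋=8695; principal=59564-8695=50869; balance=820319-50869=769450
17. interest=⌊769450·106/10000⌋=8156; principal=59564-8156=51408; balance=769450-51408=718042
18. interest=⌊718042·106/10000⌋=7611; principal=59564-7611=51953; balance=718042-51953=666089
19. interest=⌊666089·106/10000⌋=7060; principal=59564-7060=52504; balance=666089-52504=613585
20. interest=⌊613585·106/10000⌋=6504; principal=59564-6504=53060; balance=613585-53060=560525
21. interest=⌊560525·106/10000⌋=5941; principal=59564-5941=53623; balance=560525-53623=506902
22. interest=⌊506902·106/10000⌋=5373; principal=59564-5373=54191; balance=506902-54191=452711
23. interest=⌊452711·106/10000⌋=4798; principal=59564-4798=54766; balance=452711-54766=397945
24. interest=⌊397945·106/10000⌋=4218; principal=59564-4218=55346; balance=397945-55346=342599
25. interest=⌊342599·106/10000⌋=3631; principal=59564-3631=55933; balance=342599-55933=286666
26. interest=⌊286666·106/10000⌋=3038; principal=59564-3038=56526; balance=286666-56526=230140
27. interest=⌊230140·106/10000⌋=2439; principal=59564-2439=57125; balance=230140-57125=173015
28. interest=⌊173015·106/10000⌋=1833; principal=59564-1833=57731; balance=173015-57731=115284
29. interest=⌊115284·106/10000⌋=1222; principal=59564-1222=58342; balance=115284-58342=56942
30. interest=⌊56942·106/10000⌋=603; principal=min(59564-603,56942)=56942; balance=56942-56942=0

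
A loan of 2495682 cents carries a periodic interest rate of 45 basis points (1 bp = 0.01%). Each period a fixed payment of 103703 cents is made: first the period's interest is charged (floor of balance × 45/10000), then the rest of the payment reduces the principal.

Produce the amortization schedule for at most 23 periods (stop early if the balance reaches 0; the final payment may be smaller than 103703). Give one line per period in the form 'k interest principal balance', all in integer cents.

1. interest=⌊2495682·45/10000⌋=11230; principal=103703-11230=92473; balance=2495682-92473=2403209
2. interest=⌊2403209·45/10000⌋=10814; principal=103703-10814=92889; balance=2403209-92889=2310320
3. interest=⌊2310320·45/10000⌋=10396; principal=103703-10396=93307; balance=2310320-93307=2217013
4. interest=⌊2217013·45/10000⌋=9976; principal=103703-9976=93727; balance=2217013-93727=2123286
5. interest=⌊2123286·45/10000⌋=9554; principal=103703-9554=94149; balance=2123286-94149=2029137
6. interest=⌊2029137·45/10000⌋=9131; principal=103703-9131=94572; balance=2029137-94572=1934565
7. interest=⌊1934565·45/10000⌋=8705; principal=103703-8705=94998; balance=1934565-94998=1839567
8. interest=⌊1839567·45/10000⌋=8278; principal=103703-8278=95425; balance=1839567-95425=1744142
9. interest=⌊1744142·45/10000⌋=7848; principal=103703-7848=95855; balance=1744142-95855=1648287
10. interest=⌊1648287·45/10000⌋=7417; principal=103703-7417=96286; balance=1648287-96286=1552001
11. interest=⌊1552001·45/10000⌋=6984; principal=103703-6984=96719; balance=1552001-96719=1455282
12. interest=⌊1455282·45/10000⌋=6548; principal=103703-6548=97155; balance=1455282-97155=1358127
13. interest=⌊1358127·45/10000⌋=6111; principal=103703-6111=97592; balance=1358127-97592=1260535
14. interest=⌊1260535·45/10000⌋=5672; principal=103703-5672=98031; balance=1260535-98031=1162504
15. interest=⌊1162504·45/10000⌋=5231; principal=103703-5231=98472; balance=1162504-98472=1064032
16. interest=⌊1064032·45/10000⌋=4788; principal=103703-4788=98915; balance=1064032-98915=965117
17. interest=⌊965117·45/10000⌋=4343; principal=103703-4343=99360; balance=965117-99360=865757
18. interest=⌊865757·45/10000⌋=3895; principal=103703-3895=99808; balance=865757-99808=765949
19. interest=⌊765949·45/10000⌋=3446; principal=103703-3446=100257; balance=765949-100257=665692
20. interest=⌊665692·45/10000⌋=2995; principal=103703-2995=100708; balance=665692-100708=564984
21. interest=⌊564984·45/10000⌋=2542; principal=103703-2542=101161; balance=564984-101161=463823
22. interest=⌊463823·45/10000⌋=2087; principal=103703-2087=101616; balance=463823-101616=362207
23. interest=⌊362207·45/10000⌋=1629; principal=103703-1629=102074; balance=362207-102074=260133

1 11230 92473 2403209
2 10814 92889 2310320
3 10396 93307 2217013
4 9976 93727 2123286
5 9554 94149 2029137
6 9131 94572 1934565
7 8705 94998 1839567
8 8278 95425 1744142
9 7848 95855 1648287
10 7417 96286 1552001
11 6984 96719 1455282
12 6548 97155 1358127
13 6111 97592 1260535
14 5672 98031 1162504
15 5231 98472 1064032
16 4788 98915 965117
17 4343 99360 865757
18 3895 99808 765949
19 3446 100257 665692
20 2995 100708 564984
21 2542 101161 463823
22 2087 101616 362207
23 1629 102074 260133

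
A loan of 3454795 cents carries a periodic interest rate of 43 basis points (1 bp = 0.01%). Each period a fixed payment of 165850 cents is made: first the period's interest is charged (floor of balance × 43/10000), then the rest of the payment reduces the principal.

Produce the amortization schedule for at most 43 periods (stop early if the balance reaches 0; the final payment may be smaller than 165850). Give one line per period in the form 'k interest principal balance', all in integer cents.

1. interest=⌊3454795·43/10000⌋=14855; principal=165850-14855=150995; balance=3454795-150995=3303800
2. interest=⌊3303800·43/10000⌋=14206; principal=165850-14206=151644; balance=3303800-151644=3152156
3. interest=⌊3152156·43/10000⌋=13554; principal=165850-13554=152296; balance=3152156-152296=2999860
4. interest=⌊2999860·43/10000⌋=12899; principal=165850-12899=152951; balance=2999860-152951=2846909
5. interest=⌊2846909·43/10000⌋=12241; principal=165850-12241=153609; balance=2846909-153609=2693300
6. interest=⌊2693300·43/10000⌋=11581; principal=165850-11581=154269; balance=2693300-154269=2539031
7. interest=⌊2539031·43/10000⌋=10917; principal=165850-10917=154933; balance=2539031-154933=2384098
8. interest=⌊2384098·43/10000⌋=10251; principal=165850-10251=155599; balance=2384098-155599=2228499
9. interest=⌊2228499·43/10000⌋=9582; principal=165850-9582=156268; balance=2228499-156268=2072231
10. interest=⌊2072231·43/10000⌋=8910; principal=165850-8910=156940; balance=2072231-156940=1915291
11. interest=⌊1915291·43/10000⌋=8235; principal=165850-8235=157615; balance=1915291-157615=1757676
12. interest=⌊1757676·43/10000⌋=7558; principal=165850-7558=158292; balance=1757676-158292=1599384
13. interest=⌊1599384·43/10000⌋=6877; principal=165850-6877=158973; balance=1599384-158973=1440411
14. interest=⌊1440411·43/10000⌋=6193; principal=165850-6193=159657; balance=1440411-159657=1280754
15. interest=⌊1280754·43/10000⌋=5507; principal=165850-5507=160343; balance=1280754-160343=1120411
16. interest=⌊1120411·43/10000⌋=4817; principal=165850-4817=161033; balance=1120411-161033=959378
17. interest=⌊959378·43/10000⌋=4125; principal=165850-4125=161725; balance=959378-161725=797653
18. interest=⌊797653·43/10000⌋=3429; principal=165850-3429=162421; balance=797653-162421=635232
19. interest=⌊635232·43/10000⌋=2731; principal=165850-2731=163119; balance=635232-163119=472113
20. interest=⌊472113·43/10000⌋=2030; principal=165850-2030=163820; balance=472113-163820=308293
21. interest=⌊308293·43/10000⌋=1325; principal=165850-1325=164525; balance=308293-164525=143768
22. interest=⌊143768·43/10000⌋=618; principal=min(165850-618,143768)=143768; balance=143768-143768=0

1 14855 150995 3303800
2 14206 151644 3152156
3 13554 152296 2999860
4 12899 152951 2846909
5 12241 153609 2693300
6 11581 154269 2539031
7 10917 154933 2384098
8 10251 155599 2228499
9 9582 156268 2072231
10 8910 156940 1915291
11 8235 157615 1757676
12 7558 158292 1599384
13 6877 158973 1440411
14 6193 159657 1280754
15 5507 160343 1120411
16 4817 161033 959378
17 4125 161725 797653
18 3429 162421 635232
19 2731 163119 472113
20 2030 163820 308293
21 1325 164525 143768
22 618 143768 0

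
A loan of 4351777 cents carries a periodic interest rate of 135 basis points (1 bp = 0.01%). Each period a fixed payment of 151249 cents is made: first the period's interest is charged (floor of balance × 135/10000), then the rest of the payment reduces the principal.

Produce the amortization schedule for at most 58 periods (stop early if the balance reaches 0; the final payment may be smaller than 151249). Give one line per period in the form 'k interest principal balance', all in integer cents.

1. interest=⌊4351777·135/10000⌋=58748; principal=151249-58748=92501; balance=4351777-92501=4259276
2. interest=⌊4259276·135/10000⌋=57500; principal=151249-57500=93749; balance=4259276-93749=4165527
3. interest=⌊4165527·135/10000⌋=56234; principal=151249-56234=95015; balance=4165527-95015=4070512
4. interest=⌊4070512·135/10000⌋=54951; principal=151249-54951=96298; balance=4070512-96298=3974214
5. interest=⌊3974214·135/10000⌋=53651; principal=151249-53651=97598; balance=3974214-97598=3876616
6. interest=⌊3876616·135/10000⌋=52334; principal=151249-52334=98915; balance=3876616-98915=3777701
7. interest=⌊3777701·135/10000⌋=50998; principal=151249-50998=100251; balance=3777701-100251=3677450
8. interest=⌊3677450·135/10000⌋=49645; principal=151249-49645=101604; balance=3677450-101604=3575846
9. interest=⌊3575846·135/10000⌋=48273; principal=151249-48273=102976; balance=3575846-102976=3472870
10. interest=⌊3472870·135/10000⌋=46883; principal=151249-46883=104366; balance=3472870-104366=3368504
11. interest=⌊3368504·135/10000⌋=45474; principal=151249-45474=105775; balance=3368504-105775=3262729
12. interest=⌊3262729·135/10000⌋=44046; principal=151249-44046=107203; balance=3262729-107203=3155526
13. interest=⌊3155526·135/10000⌋=42599; principal=151249-42599=108650; balance=3155526-108650=3046876
14. interest=⌊3046876·135/10000⌋=41132; principal=151249-41132=110117; balance=3046876-110117=2936759
15. interest=⌊2936759·135/10000⌋=39646; principal=151249-39646=111603; balance=2936759-111603=2825156
16. interest=⌊2825156·135/10000⌋=38139; principal=151249-38139=113110; balance=2825156-113110=2712046
17. interest=⌊2712046·135/10000⌋=36612; principal=151249-36612=114637; balance=2712046-114637=2597409
18. interest=⌊2597409·135/10000⌋=35065; principal=151249-35065=116184; balance=2597409-116184=2481225
19. interest=⌊2481225·135/10000⌋=33496; principal=151249-33496=117753; balance=2481225-117753=2363472
20. interest=⌊2363472·135/10000⌋=31906; principal=151249-31906=119343; balance=2363472-119343=2244129
21. interest=⌊2244129·135/10000⌋=30295; principal=151249-30295=120954; balance=2244129-120954=2123175
22. interest=⌊2123175·135/10000⌋=28662; principal=151249-28662=122587; balance=2123175-122587=2000588
23. interest=⌊2000588·135/10000⌋=27007; principal=151249-27007=124242; balance=2000588-124242=1876346
24. interest=⌊1876346·135/10000⌋=25330; principal=151249-25330=125919; balance=1876346-125919=1750427
25. interest=⌊1750427·135/10000⌋=23630; principal=151249-23630=127619; balance=1750427-127619=1622808
26. interest=⌊1622808·135/10000⌋=21907; principal=151249-21907=129342; balance=1622808-129342=1493466
27. interest=⌊1493466·135/10000⌋=20161; principal=151249-20161=131088; balance=1493466-131088=1362378
28. interest=⌊1362378·135/10000⌋=18392; principal=151249-18392=132857; balance=1362378-132857=1229521
29. interest=⌊1229521·135/10000⌋=16598; principal=151249-16598=134651; balance=1229521-134651=1094870
30. interest=⌊1094870·135/10000⌋=14780; principal=151249-14780=136469; balance=1094870-136469=958401
31. interest=⌊958401·135/10000⌋=12938; principal=151249-12938=138311; balance=958401-138311=820090
32. interest=⌊820090·135/10000⌋=11071; principal=151249-11071=140178; balance=820090-140178=679912
33. interest=⌊679912·135/10000⌋=9178; principal=151249-9178=142071; balance=679912-142071=537841
34. interest=⌊537841·135/10000⌋=7260; principal=151249-7260=143989; balance=537841-143989=393852
35. interest=⌊393852·135/10000⌋=5317; principal=151249-5317=145932; balance=393852-145932=247920
36. interest=⌊247920·135/10000⌋=3346; principal=151249-3346=147903; balance=247920-147903=100017
37. interest=⌊100017·135/10000⌋=1350; principal=min(151249-1350,100017)=100017; balance=100017-100017=0

1 58748 92501 4259276
2 57500 93749 4165527
3 56234 95015 4070512
4 54951 96298 3974214
5 53651 97598 3876616
6 52334 98915 3777701
7 50998 100251 3677450
8 49645 101604 3575846
9 48273 102976 3472870
10 46883 104366 3368504
11 45474 105775 3262729
12 44046 107203 3155526
13 42599 108650 3046876
14 41132 110117 2936759
15 39646 111603 2825156
16 38139 113110 2712046
17 36612 114637 2597409
18 35065 116184 2481225
19 33496 117753 2363472
20 31906 119343 2244129
21 30295 120954 2123175
22 28662 122587 2000588
23 27007 124242 1876346
24 25330 125919 1750427
25 23630 127619 1622808
26 21907 129342 1493466
27 20161 131088 1362378
28 18392 132857 1229521
29 16598 134651 1094870
30 14780 136469 958401
31 12938 138311 820090
32 11071 140178 679912
33 9178 142071 537841
34 7260 143989 393852
35 5317 145932 247920
36 3346 147903 100017
37 1350 100017 0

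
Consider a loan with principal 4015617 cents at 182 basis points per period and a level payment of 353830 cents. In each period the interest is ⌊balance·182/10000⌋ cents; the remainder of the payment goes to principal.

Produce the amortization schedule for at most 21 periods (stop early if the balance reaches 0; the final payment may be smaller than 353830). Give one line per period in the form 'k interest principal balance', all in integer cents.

1. interest=⌊4015617·182/10000⌋=73084; principal=353830-73084=280746; balance=4015617-280746=3734871
2. interest=⌊3734871·182/10000⌋=67974; principal=353830-67974=285856; balance=3734871-285856=3449015
3. interest=⌊3449015·182/10000⌋=62772; principal=353830-62772=291058; balance=3449015-291058=3157957
4. interest=⌊3157957·182/10000⌋=57474; principal=353830-57474=296356; balance=3157957-296356=2861601
5. interest=⌊2861601·182/10000⌋=52081; principal=353830-52081=301749; balance=2861601-301749=2559852
6. interest=⌊2559852·182/10000⌋=46589; principal=353830-46589=307241; balance=2559852-307241=2252611
7. interest=⌊2252611·182/10000⌋=40997; principal=353830-40997=312833; balance=2252611-312833=1939778
8. interest=⌊1939778·182/10000⌋=35303; principal=353830-35303=318527; balance=1939778-318527=1621251
9. interest=⌊1621251·182/10000⌋=29506; principal=353830-29506=324324; balance=1621251-324324=1296927
10. interest=⌊1296927·182/10000⌋=23604; principal=353830-23604=330226; balance=1296927-330226=966701
11. interest=⌊966701·182/10000⌋=17593; principal=353830-17593=336237; balance=966701-336237=630464
12. interest=⌊630464·182/10000⌋=11474; principal=353830-11474=342356; balance=630464-342356=288108
13. interest=⌊288108·182/10000⌋=5243; principal=min(353830-5243,288108)=288108; balance=288108-288108=0

1 73084 280746 3734871
2 67974 285856 3449015
3 62772 291058 3157957
4 57474 296356 2861601
5 52081 301749 2559852
6 46589 307241 2252611
7 40997 312833 1939778
8 35303 318527 1621251
9 29506 324324 1296927
10 23604 330226 966701
11 17593 336237 630464
12 11474 342356 288108
13 5243 288108 0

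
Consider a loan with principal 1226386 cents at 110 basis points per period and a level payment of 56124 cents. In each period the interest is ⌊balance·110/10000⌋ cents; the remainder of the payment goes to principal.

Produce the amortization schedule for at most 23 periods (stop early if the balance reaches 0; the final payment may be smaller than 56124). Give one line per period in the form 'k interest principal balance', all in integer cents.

1 13490 42634 1183752
2 13021 43103 1140649
3 12547 43577 1097072
4 12067 44057 1053015
5 11583 44541 1008474
6 11093 45031 963443
7 10597 45527 917916
8 10097 46027 871889
9 9590 46534 825355
10 9078 47046 778309
11 8561 47563 730746
12 8038 48086 682660
13 7509 48615 634045
14 6974 49150 584895
15 6433 49691 535204
16 5887 50237 484967
17 5334 50790 434177
18 4775 51349 382828
19 4211 51913 330915
20 3640 52484 278431
21 3062 53062 225369
22 2479 53645 171724
23 1888 54236 117488

1. interest=⌊1226386·110/10000⌋=13490; principal=56124-13490=42634; balance=1226386-42634=1183752
2. interest=⌊1183752·110/10000⌋=13021; principal=56124-13021=43103; balance=1183752-43103=1140649
3. interest=⌊1140649·110/10000⌋=12547; principal=56124-12547=43577; balance=1140649-43577=1097072
4. interest=⌊1097072·110/10000⌋=12067; principal=56124-12067=44057; balance=1097072-44057=1053015
5. interest=⌊1053015·110/10000⌋=11583; principal=56124-11583=44541; balance=1053015-44541=1008474
6. interest=⌊1008474·110/10000⌋=11093; principal=56124-11093=45031; balance=1008474-45031=963443
7. interest=⌊963443·110/10000⌋=10597; principal=56124-10597=45527; balance=963443-45527=917916
8. interest=⌊917916·110/10000⌋=10097; principal=56124-10097=46027; balance=917916-46027=871889
9. interest=⌊871889·110/10000⌋=9590; principal=56124-9590=46534; balance=871889-46534=825355
10. interest=⌊825355·110/10000⌋=9078; principal=56124-9078=47046; balance=825355-47046=778309
11. interest=⌊778309·110/10000⌋=8561; principal=56124-8561=47563; balance=778309-47563=730746
12. interest=⌊730746·110/10000⌋=8038; principal=56124-8038=48086; balance=730746-48086=682660
13. interest=⌊682660·110/10000⌋=7509; principal=56124-7509=48615; balance=682660-48615=634045
14. interest=⌊634045·110/10000⌋=6974; principal=56124-6974=49150; balance=634045-49150=584895
15. interest=⌊584895·110/10000⌋=6433; principal=56124-6433=49691; balance=584895-49691=535204
16. interest=⌊535204·110/10000⌋=5887; principal=56124-5887=50237; balance=535204-50237=484967
17. interest=⌊484967·110/10000⌋=5334; principal=56124-5334=50790; balance=484967-50790=434177
18. interest=⌊434177·110/10000⌋=4775; principal=56124-4775=51349; balance=434177-51349=382828
19. interest=⌊382828·110/10000⌋=4211; principal=56124-4211=51913; balance=382828-51913=330915
20. interest=⌊330915·110/10000⌋=3640; principal=56124-3640=52484; balance=330915-52484=278431
21. interest=⌊278431·110/10000⌋=3062; principal=56124-3062=53062; balance=278431-53062=225369
22. interest=⌊225369·110/10000⌋=2479; principal=56124-2479=53645; balance=225369-53645=171724
23. interest=⌊171724·110/10000⌋=1888; principal=56124-1888=54236; balance=171724-54236=117488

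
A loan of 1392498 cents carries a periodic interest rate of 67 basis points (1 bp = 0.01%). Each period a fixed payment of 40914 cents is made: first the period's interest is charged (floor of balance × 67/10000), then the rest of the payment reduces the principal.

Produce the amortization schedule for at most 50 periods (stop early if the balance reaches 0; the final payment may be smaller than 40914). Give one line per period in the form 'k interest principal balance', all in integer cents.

1. interest=⌊1392498·67/10000⌋=9329; principal=40914-9329=31585; balance=1392498-31585=1360913
2. interest=⌊1360913·67/10000⌋=9118; principal=40914-9118=31796; balance=1360913-31796=1329117
3. interest=⌊1329117·67/10000⌋=8905; principal=40914-8905=32009; balance=1329117-32009=1297108
4. interest=⌊1297108·67/10000⌋=8690; principal=40914-8690=32224; balance=1297108-32224=1264884
5. interest=⌊1264884·67/10000⌋=8474; principal=40914-8474=32440; balance=1264884-32440=1232444
6. interest=⌊1232444·67/10000⌋=8257; principal=40914-8257=32657; balance=1232444-32657=1199787
7. interest=⌊1199787·67/10000⌋=8038; principal=40914-8038=32876; balance=1199787-32876=1166911
8. interest=⌊1166911·67/10000⌋=7818; principal=40914-7818=33096; balance=1166911-33096=1133815
9. interest=⌊1133815·67/10000⌋=7596; principal=40914-7596=33318; balance=1133815-33318=1100497
10. interest=⌊1100497·67/10000⌋=7373; principal=40914-7373=33541; balance=1100497-33541=1066956
11. interest=⌊1066956·67/10000⌋=7148; principal=40914-7148=33766; balance=1066956-33766=1033190
12. interest=⌊1033190·67/10000⌋=6922; principal=40914-6922=33992; balance=1033190-33992=999198
13. interest=⌊999198·67/10000⌋=6694; principal=40914-6694=34220; balance=999198-34220=964978
14. interest=⌊964978·67/10000⌋=6465; principal=40914-6465=34449; balance=964978-34449=930529
15. interest=⌊930529·67/10000⌋=6234; principal=40914-6234=34680; balance=930529-34680=895849
16. interest=⌊895849·67/10000⌋=6002; principal=40914-6002=34912; balance=895849-34912=860937
17. interest=⌊860937·67/10000⌋=5768; principal=40914-5768=35146; balance=860937-35146=825791
18. interest=⌊825791·67/10000⌋=5532; principal=40914-5532=35382; balance=825791-35382=790409
19. interest=⌊790409·67/10000⌋=5295; principal=40914-5295=35619; balance=790409-35619=754790
20. interest=⌊754790·67/10000⌋=5057; principal=40914-5057=35857; balance=754790-35857=718933
21. interest=⌊718933·67/10000⌋=4816; principal=40914-4816=36098; balance=718933-36098=682835
22. interest=⌊682835·67/10000⌋=4574; principal=40914-4574=36340; balance=682835-36340=646495
23. interest=⌊646495·67/10000⌋=4331; principal=40914-4331=36583; balance=646495-36583=609912
24. interest=⌊609912·67/10000⌋=4086; principal=40914-4086=36828; balance=609912-36828=573084
25. interest=⌊573084·67/10000⌋=3839; principal=40914-3839=37075; balance=573084-37075=536009
26. interest=⌊536009·67/10000⌋=3591; principal=40914-3591=37323; balance=536009-37323=498686
27. interest=⌊498686·67/10000⌋=3341; principal=40914-3341=37573; balance=498686-37573=461113
28. interest=⌊461113·67/10000⌋=3089; principal=40914-3089=37825; balance=461113-37825=423288
29. interest=⌊423288·67/10000⌋=2836; principal=40914-2836=38078; balance=423288-38078=385210
30. interest=⌊385210·67/10000⌋=2580; principal=40914-2580=38334; balance=385210-38334=346876
31. interest=⌊346876·67/10000⌋=2324; principal=40914-2324=38590; balance=346876-38590=308286
32. interest=⌊308286·67/10000⌋=2065; principal=40914-2065=38849; balance=308286-38849=269437
33. interest=⌊269437·67/10000⌋=1805; principal=40914-1805=39109; balance=269437-39109=230328
34. interest=⌊230328·67/10000⌋=1543; principal=40914-1543=39371; balance=230328-39371=190957
35. interest=⌊190957·67/10000⌋=1279; principal=40914-1279=39635; balance=190957-39635=151322
36. interest=⌊151322·67/10000⌋=1013; principal=40914-1013=39901; balance=151322-39901=111421
37. interest=⌊111421·67/10000⌋=746; principal=40914-746=40168; balance=111421-40168=71253
38. interest=⌊71253·67/10000⌋=477; principal=40914-477=40437; balance=71253-40437=30816
39. interest=⌊30816·67/10000⌋=206; principal=min(40914-206,30816)=30816; balance=30816-30816=0

1 9329 31585 1360913
2 9118 31796 1329117
3 8905 32009 1297108
4 8690 32224 1264884
5 8474 32440 1232444
6 8257 32657 1199787
7 8038 32876 1166911
8 7818 33096 1133815
9 7596 33318 1100497
10 7373 33541 1066956
11 7148 33766 1033190
12 6922 33992 999198
13 6694 34220 964978
14 6465 34449 930529
15 6234 34680 895849
16 6002 34912 860937
17 5768 35146 825791
18 5532 35382 790409
19 5295 35619 754790
20 5057 35857 718933
21 4816 36098 682835
22 4574 36340 646495
23 4331 36583 609912
24 4086 36828 573084
25 3839 37075 536009
26 3591 37323 498686
27 3341 37573 461113
28 3089 37825 423288
29 2836 38078 385210
30 2580 38334 346876
31 2324 38590 308286
32 2065 38849 269437
33 1805 39109 230328
34 1543 39371 190957
35 1279 39635 151322
36 1013 39901 111421
37 746 40168 71253
38 477 40437 30816
39 206 30816 0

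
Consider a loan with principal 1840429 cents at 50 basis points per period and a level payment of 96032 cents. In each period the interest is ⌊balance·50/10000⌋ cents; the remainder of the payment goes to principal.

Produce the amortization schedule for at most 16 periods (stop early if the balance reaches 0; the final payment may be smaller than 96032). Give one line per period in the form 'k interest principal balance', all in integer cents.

1. interest=⌊1840429·50/10000⌋=9202; principal=96032-9202=86830; balance=1840429-86830=1753599
2. interest=⌊1753599·50/10000⌋=8767; principal=96032-8767=87265; balance=1753599-87265=1666334
3. interest=⌊1666334·50/10000⌋=8331; principal=96032-8331=87701; balance=1666334-87701=1578633
4. interest=⌊1578633·50/10000⌋=7893; principal=96032-7893=88139; balance=1578633-88139=1490494
5. interest=⌊1490494·50/10000⌋=7452; principal=96032-7452=88580; balance=1490494-88580=1401914
6. interest=⌊1401914·50/10000⌋=7009; principal=96032-7009=89023; balance=1401914-89023=1312891
7. interest=⌊1312891·50/10000⌋=6564; principal=96032-6564=89468; balance=1312891-89468=1223423
8. interest=⌊1223423·50/10000⌋=6117; principal=96032-6117=89915; balance=1223423-89915=1133508
9. interest=⌊1133508·50/10000⌋=5667; principal=96032-5667=90365; balance=1133508-90365=1043143
10. interest=⌊1043143·50/10000⌋=5215; principal=96032-5215=90817; balance=1043143-90817=952326
11. interest=⌊952326·50/10000⌋=4761; principal=96032-4761=91271; balance=952326-91271=861055
12. interest=⌊861055·50/10000⌋=4305; principal=96032-4305=91727; balance=861055-91727=769328
13. interest=⌊769328·50/10000⌋=3846; principal=96032-3846=92186; balance=769328-92186=677142
14. interest=⌊677142·50/10000⌋=3385; principal=96032-3385=92647; balance=677142-92647=584495
15. interest=⌊584495·50/10000⌋=2922; principal=96032-2922=93110; balance=584495-93110=491385
16. interest=⌊491385·50/10000⌋=2456; principal=96032-2456=93576; balance=491385-93576=397809

1 9202 86830 1753599
2 8767 87265 1666334
3 8331 87701 1578633
4 7893 88139 1490494
5 7452 88580 1401914
6 7009 89023 1312891
7 6564 89468 1223423
8 6117 89915 1133508
9 5667 90365 1043143
10 5215 90817 952326
11 4761 91271 861055
12 4305 91727 769328
13 3846 92186 677142
14 3385 92647 584495
15 2922 93110 491385
16 2456 93576 397809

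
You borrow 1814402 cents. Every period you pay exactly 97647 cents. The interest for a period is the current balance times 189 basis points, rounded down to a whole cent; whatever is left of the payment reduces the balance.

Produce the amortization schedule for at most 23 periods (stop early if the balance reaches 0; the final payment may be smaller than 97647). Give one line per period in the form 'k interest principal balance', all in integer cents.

1 34292 63355 1751047
2 33094 64553 1686494
3 31874 65773 1620721
4 30631 67016 1553705
5 29365 68282 1485423
6 28074 69573 1415850
7 26759 70888 1344962
8 25419 72228 1272734
9 24054 73593 1199141
10 22663 74984 1124157
11 21246 76401 1047756
12 19802 77845 969911
13 18331 79316 890595
14 16832 80815 809780
15 15304 82343 727437
16 13748 83899 643538
17 12162 85485 558053
18 10547 87100 470953
19 8901 88746 382207
20 7223 90424 291783
21 5514 92133 199650
22 3773 93874 105776
23 1999 95648 10128

1. interest=⌊1814402·189/10000⌋=34292; principal=97647-34292=63355; balance=1814402-63355=1751047
2. interest=⌊1751047·189/10000⌋=33094; principal=97647-33094=64553; balance=1751047-64553=1686494
3. interest=⌊1686494·189/10000⌋=31874; principal=97647-31874=65773; balance=1686494-65773=1620721
4. interest=⌊1620721·189/10000⌋=30631; principal=97647-30631=67016; balance=1620721-67016=1553705
5. interest=⌊1553705·189/10000⌋=29365; principal=97647-29365=68282; balance=1553705-68282=1485423
6. interest=⌊1485423·189/10000⌋=28074; principal=97647-28074=69573; balance=1485423-69573=1415850
7. interest=⌊1415850·189/10000⌋=26759; principal=97647-26759=70888; balance=1415850-70888=1344962
8. interest=⌊1344962·189/10000⌋=25419; principal=97647-25419=72228; balance=1344962-72228=1272734
9. interest=⌊1272734·189/10000⌋=24054; principal=97647-24054=73593; balance=1272734-73593=1199141
10. interest=⌊1199141·189/10000⌋=22663; principal=97647-22663=74984; balance=1199141-74984=1124157
11. interest=⌊1124157·189/10000⌋=21246; principal=97647-21246=76401; balance=1124157-76401=1047756
12. interest=⌊1047756·189/10000⌋=19802; principal=97647-19802=77845; balance=1047756-77845=969911
13. interest=⌊969911·189/10000⌋=18331; principal=97647-18331=79316; balance=969911-79316=890595
14. interest=⌊890595·189/10000⌋=16832; principal=97647-16832=80815; balance=890595-80815=809780
15. interest=⌊809780·189/10000⌋=15304; principal=97647-15304=82343; balance=809780-82343=727437
16. interest=⌊727437·189/10000⌋=13748; principal=97647-13748=83899; balance=727437-83899=643538
17. interest=⌊643538·189/10000⌋=12162; principal=97647-12162=85485; balance=643538-85485=558053
18. interest=⌊558053·189/10000⌋=10547; principal=97647-10547=87100; balance=558053-87100=470953
19. interest=⌊470953·189/10000⌋=8901; principal=97647-8901=88746; balance=470953-88746=382207
20. interest=⌊382207·189/10000⌋=7223; principal=97647-7223=90424; balance=382207-90424=291783
21. interest=⌊291783·189/10000⌋=5514; principal=97647-5514=92133; balance=291783-92133=199650
22. interest=⌊199650·189/10000⌋=3773; principal=97647-3773=93874; balance=199650-93874=105776
23. interest=⌊105776·189/10000⌋=1999; principal=97647-1999=95648; balance=105776-95648=10128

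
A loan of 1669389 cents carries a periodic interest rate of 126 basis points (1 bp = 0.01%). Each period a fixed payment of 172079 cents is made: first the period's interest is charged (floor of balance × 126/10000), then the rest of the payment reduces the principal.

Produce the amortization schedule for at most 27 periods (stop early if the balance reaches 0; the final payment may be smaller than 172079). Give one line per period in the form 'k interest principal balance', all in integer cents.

1 21034 151045 1518344
2 19131 152948 1365396
3 17203 154876 1210520
4 15252 156827 1053693
5 13276 158803 894890
6 11275 160804 734086
7 9249 162830 571256
8 7197 164882 406374
9 5120 166959 239415
10 3016 169063 70352
11 886 70352 0

1. interest=⌊1669389·126/10000⌋=21034; principal=172079-21034=151045; balance=1669389-151045=1518344
2. interest=⌊1518344·126/10000⌋=19131; principal=172079-19131=152948; balance=1518344-152948=1365396
3. interest=⌊1365396·126/10000⌋=17203; principal=172079-17203=154876; balance=1365396-154876=1210520
4. interest=⌊1210520·126/10000⌋=15252; principal=172079-15252=156827; balance=1210520-156827=1053693
5. interest=⌊1053693·126/10000⌋=13276; principal=172079-13276=158803; balance=1053693-158803=894890
6. interest=⌊894890·126/10000⌋=11275; principal=172079-11275=160804; balance=894890-160804=734086
7. interest=⌊734086·126/10000⌋=9249; principal=172079-9249=162830; balance=734086-162830=571256
8. interest=⌊571256·126/10000⌋=7197; principal=172079-7197=164882; balance=571256-164882=406374
9. interest=⌊406374·126/10000⌋=5120; principal=172079-5120=166959; balance=406374-166959=239415
10. interest=⌊239415·126/10000⌋=3016; principal=172079-3016=169063; balance=239415-169063=70352
11. interest=⌊70352·126/10000⌋=886; principal=min(172079-886,70352)=70352; balance=70352-70352=0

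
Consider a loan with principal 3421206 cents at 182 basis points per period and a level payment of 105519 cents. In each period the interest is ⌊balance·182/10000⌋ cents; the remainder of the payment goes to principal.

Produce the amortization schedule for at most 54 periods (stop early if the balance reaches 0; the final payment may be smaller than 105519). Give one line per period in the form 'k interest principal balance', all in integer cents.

1. interest=⌊3421206·182/10000⌋=62265; principal=105519-62265=43254; balance=3421206-43254=3377952
2. interest=⌊3377952·182/10000⌋=61478; principal=105519-61478=44041; balance=3377952-44041=3333911
3. interest=⌊3333911·182/10000⌋=60677; principal=105519-60677=44842; balance=3333911-44842=3289069
4. interest=⌊3289069·182/10000⌋=59861; principal=105519-59861=45658; balance=3289069-45658=3243411
5. interest=⌊3243411·182/10000⌋=59030; principal=105519-59030=46489; balance=3243411-46489=3196922
6. interest=⌊3196922·182/10000⌋=58183; principal=105519-58183=47336; balance=3196922-47336=3149586
7. interest=⌊3149586·182/10000⌋=57322; principal=105519-57322=48197; balance=3149586-48197=3101389
8. interest=⌊3101389·182/10000⌋=56445; principal=105519-56445=49074; balance=3101389-49074=3052315
9. interest=⌊3052315·182/10000⌋=55552; principal=105519-55552=49967; balance=3052315-49967=3002348
10. interest=⌊3002348·182/10000⌋=54642; principal=105519-54642=50877; balance=3002348-50877=2951471
11. interest=⌊2951471·182/10000⌋=53716; principal=105519-53716=51803; balance=2951471-51803=2899668
12. interest=⌊2899668·182/10000⌋=52773; principal=105519-52773=52746; balance=2899668-52746=2846922
13. interest=⌊2846922·182/10000⌋=51813; principal=105519-51813=53706; balance=2846922-53706=2793216
14. interest=⌊2793216·182/10000⌋=50836; principal=105519-50836=54683; balance=2793216-54683=2738533
15. interest=⌊2738533·182/10000⌋=49841; principal=105519-49841=55678; balance=2738533-55678=2682855
16. interest=⌊2682855·182/10000⌋=48827; principal=105519-48827=56692; balance=2682855-56692=2626163
17. interest=⌊2626163·182/10000⌋=47796; principal=105519-47796=57723; balance=2626163-57723=2568440
18. interest=⌊2568440·182/10000⌋=46745; principal=105519-46745=58774; balance=2568440-58774=2509666
19. interest=⌊2509666·182/10000⌋=45675; principal=105519-45675=59844; balance=2509666-59844=2449822
20. interest=⌊2449822·182/10000⌋=44586; principal=105519-44586=60933; balance=2449822-60933=2388889
21. interest=⌊2388889·182/10000⌋=43477; principal=105519-43477=62042; balance=2388889-62042=2326847
22. interest=⌊2326847·182/10000⌋=42348; principal=105519-42348=63171; balance=2326847-63171=2263676
23. interest=⌊2263676·182/10000⌋=41198; principal=105519-41198=64321; balance=2263676-64321=2199355
24. interest=⌊2199355·182/10000⌋=40028; principal=105519-40028=65491; balance=2199355-65491=2133864
25. interest=⌊2133864·182/10000⌋=38836; principal=105519-38836=66683; balance=2133864-66683=2067181
26. interest=⌊2067181·182/10000⌋=37622; principal=105519-37622=67897; balance=2067181-67897=1999284
27. interest=⌊1999284·182/10000⌋=36386; principal=105519-36386=69133; balance=1999284-69133=1930151
28. interest=⌊1930151·182/10000⌋=35128; principal=105519-35128=70391; balance=1930151-70391=1859760
29. interest=⌊1859760·182/10000⌋=33847; principal=105519-33847=71672; balance=1859760-71672=1788088
30. interest=⌊1788088·182/10000⌋=32543; principal=105519-32543=72976; balance=1788088-72976=1715112
31. interest=⌊1715112·182/10000⌋=31215; principal=105519-31215=74304; balance=1715112-74304=1640808
32. interest=⌊1640808·182/10000⌋=29862; principal=105519-29862=75657; balance=1640808-75657=1565151
33. interest=⌊1565151·182/10000⌋=28485; principal=105519-28485=77034; balance=1565151-77034=1488117
34. interest=⌊1488117·182/10000⌋=27083; principal=105519-27083=78436; balance=1488117-78436=1409681
35. interest=⌊1409681·182/10000⌋=25656; principal=105519-25656=79863; balance=1409681-79863=1329818
36. interest=⌊1329818·182/10000⌋=24202; principal=105519-24202=81317; balance=1329818-81317=1248501
37. interest=⌊1248501·182/10000⌋=22722; principal=105519-22722=82797; balance=1248501-82797=1165704
38. interest=⌊1165704·182/10000⌋=21215; principal=105519-21215=84304; balance=1165704-84304=1081400
39. interest=⌊1081400·182/10000⌋=19681; principal=105519-19681=85838; balance=1081400-85838=995562
40. interest=⌊995562·182/10000⌋=18119; principal=105519-18119=87400; balance=995562-87400=908162
41. interest=⌊908162·182/10000⌋=16528; principal=105519-16528=88991; balance=908162-88991=819171
42. interest=⌊819171·182/10000⌋=14908; principal=105519-14908=90611; balance=819171-90611=728560
43. interest=⌊728560·182/10000⌋=13259; principal=105519-13259=92260; balance=728560-92260=636300
44. interest=⌊636300·182/10000⌋=11580; principal=105519-11580=93939; balance=636300-93939=542361
45. interest=⌊542361·182/10000⌋=9870; principal=105519-9870=95649; balance=542361-95649=446712
46. interest=⌊446712·182/10000⌋=8130; principal=105519-8130=97389; balance=446712-97389=349323
47. interest=⌊349323·182/10000⌋=6357; principal=105519-6357=99162; balance=349323-99162=250161
48. interest=⌊250161·182/10000⌋=4552; principal=105519-4552=100967; balance=250161-100967=149194
49. interest=⌊149194·182/10000⌋=2715; principal=105519-2715=102804; balance=149194-102804=46390
50. interest=⌊46390·182/10000⌋=844; principal=min(105519-844,46390)=46390; balance=46390-46390=0

1 62265 43254 3377952
2 61478 44041 3333911
3 60677 44842 3289069
4 59861 45658 3243411
5 59030 46489 3196922
6 58183 47336 3149586
7 57322 48197 3101389
8 56445 49074 3052315
9 55552 49967 3002348
10 54642 50877 2951471
11 53716 51803 2899668
12 52773 52746 2846922
13 51813 53706 2793216
14 50836 54683 2738533
15 49841 55678 2682855
16 48827 56692 2626163
17 47796 57723 2568440
18 46745 58774 2509666
19 45675 59844 2449822
20 44586 60933 2388889
21 43477 62042 2326847
22 42348 63171 2263676
23 41198 64321 2199355
24 40028 65491 2133864
25 38836 66683 2067181
26 37622 67897 1999284
27 36386 69133 1930151
28 35128 70391 1859760
29 33847 71672 1788088
30 32543 72976 1715112
31 31215 74304 1640808
32 29862 75657 1565151
33 28485 77034 1488117
34 27083 78436 1409681
35 25656 79863 1329818
36 24202 81317 1248501
37 22722 82797 1165704
38 21215 84304 1081400
39 19681 85838 995562
40 18119 87400 908162
41 16528 88991 819171
42 14908 90611 728560
43 13259 92260 636300
44 11580 93939 542361
45 9870 95649 446712
46 8130 97389 349323
47 6357 99162 250161
48 4552 100967 149194
49 2715 102804 46390
50 844 46390 0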